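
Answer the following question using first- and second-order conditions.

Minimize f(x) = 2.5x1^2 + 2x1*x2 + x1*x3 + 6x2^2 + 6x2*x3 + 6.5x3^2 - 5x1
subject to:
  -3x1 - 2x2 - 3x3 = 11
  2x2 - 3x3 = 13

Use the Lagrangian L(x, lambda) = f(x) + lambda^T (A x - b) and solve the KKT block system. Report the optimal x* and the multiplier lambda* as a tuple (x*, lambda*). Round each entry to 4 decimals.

Form the Lagrangian:
  L(x, lambda) = (1/2) x^T Q x + c^T x + lambda^T (A x - b)
Stationarity (grad_x L = 0): Q x + c + A^T lambda = 0.
Primal feasibility: A x = b.

This gives the KKT block system:
  [ Q   A^T ] [ x     ]   [-c ]
  [ A    0  ] [ lambda ] = [ b ]

Solving the linear system:
  x*      = (-1.9355, 1.9516, -3.0323)
  lambda* = (-4.6022, -5.2796)
  f(x*)   = 64.4677

x* = (-1.9355, 1.9516, -3.0323), lambda* = (-4.6022, -5.2796)


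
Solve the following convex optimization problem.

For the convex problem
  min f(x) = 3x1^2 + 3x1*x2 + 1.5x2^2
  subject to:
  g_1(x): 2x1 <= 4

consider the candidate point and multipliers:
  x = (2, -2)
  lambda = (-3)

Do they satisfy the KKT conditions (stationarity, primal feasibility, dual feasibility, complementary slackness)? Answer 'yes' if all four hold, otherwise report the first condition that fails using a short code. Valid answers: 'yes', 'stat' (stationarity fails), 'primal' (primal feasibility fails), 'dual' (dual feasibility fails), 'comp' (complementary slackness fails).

Gradient of f: grad f(x) = Q x + c = (6, 0)
Constraint values g_i(x) = a_i^T x - b_i:
  g_1((2, -2)) = 0
Stationarity residual: grad f(x) + sum_i lambda_i a_i = (0, 0)
  -> stationarity OK
Primal feasibility (all g_i <= 0): OK
Dual feasibility (all lambda_i >= 0): FAILS
Complementary slackness (lambda_i * g_i(x) = 0 for all i): OK

Verdict: the first failing condition is dual_feasibility -> dual.

dual


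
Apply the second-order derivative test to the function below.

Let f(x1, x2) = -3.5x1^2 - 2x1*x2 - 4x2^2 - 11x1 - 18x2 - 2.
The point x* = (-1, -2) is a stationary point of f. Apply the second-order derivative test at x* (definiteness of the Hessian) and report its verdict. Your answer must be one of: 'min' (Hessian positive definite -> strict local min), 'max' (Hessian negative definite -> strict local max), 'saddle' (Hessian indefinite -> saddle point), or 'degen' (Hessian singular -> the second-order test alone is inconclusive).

Compute the Hessian H = grad^2 f:
  H = [[-7, -2], [-2, -8]]
Verify stationarity: grad f(x*) = H x* + g = (0, 0).
Eigenvalues of H: -9.5616, -5.4384.
Both eigenvalues < 0, so H is negative definite -> x* is a strict local max.

max


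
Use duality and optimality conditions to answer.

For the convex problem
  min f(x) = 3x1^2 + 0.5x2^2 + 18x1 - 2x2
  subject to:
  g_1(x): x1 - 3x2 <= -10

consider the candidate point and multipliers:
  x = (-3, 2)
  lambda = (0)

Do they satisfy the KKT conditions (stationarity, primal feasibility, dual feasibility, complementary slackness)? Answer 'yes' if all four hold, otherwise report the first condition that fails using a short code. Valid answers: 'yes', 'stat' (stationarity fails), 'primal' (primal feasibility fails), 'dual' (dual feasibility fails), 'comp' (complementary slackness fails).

Gradient of f: grad f(x) = Q x + c = (0, 0)
Constraint values g_i(x) = a_i^T x - b_i:
  g_1((-3, 2)) = 1
Stationarity residual: grad f(x) + sum_i lambda_i a_i = (0, 0)
  -> stationarity OK
Primal feasibility (all g_i <= 0): FAILS
Dual feasibility (all lambda_i >= 0): OK
Complementary slackness (lambda_i * g_i(x) = 0 for all i): OK

Verdict: the first failing condition is primal_feasibility -> primal.

primal


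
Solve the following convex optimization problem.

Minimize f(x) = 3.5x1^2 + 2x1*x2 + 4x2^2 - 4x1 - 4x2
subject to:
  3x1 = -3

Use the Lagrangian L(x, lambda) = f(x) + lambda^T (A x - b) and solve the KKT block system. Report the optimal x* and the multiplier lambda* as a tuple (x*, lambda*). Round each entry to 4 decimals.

Form the Lagrangian:
  L(x, lambda) = (1/2) x^T Q x + c^T x + lambda^T (A x - b)
Stationarity (grad_x L = 0): Q x + c + A^T lambda = 0.
Primal feasibility: A x = b.

This gives the KKT block system:
  [ Q   A^T ] [ x     ]   [-c ]
  [ A    0  ] [ lambda ] = [ b ]

Solving the linear system:
  x*      = (-1, 0.75)
  lambda* = (3.1667)
  f(x*)   = 5.25

x* = (-1, 0.75), lambda* = (3.1667)


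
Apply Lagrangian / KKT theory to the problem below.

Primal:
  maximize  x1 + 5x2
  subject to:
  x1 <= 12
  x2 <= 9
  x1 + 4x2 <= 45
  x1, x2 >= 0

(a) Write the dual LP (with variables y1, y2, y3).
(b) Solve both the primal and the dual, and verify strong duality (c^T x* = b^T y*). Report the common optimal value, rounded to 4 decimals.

The standard primal-dual pair for 'max c^T x s.t. A x <= b, x >= 0' is:
  Dual:  min b^T y  s.t.  A^T y >= c,  y >= 0.

So the dual LP is:
  minimize  12y1 + 9y2 + 45y3
  subject to:
    y1 + y3 >= 1
    y2 + 4y3 >= 5
    y1, y2, y3 >= 0

Solving the primal: x* = (9, 9).
  primal value c^T x* = 54.
Solving the dual: y* = (0, 1, 1).
  dual value b^T y* = 54.
Strong duality: c^T x* = b^T y*. Confirmed.

54


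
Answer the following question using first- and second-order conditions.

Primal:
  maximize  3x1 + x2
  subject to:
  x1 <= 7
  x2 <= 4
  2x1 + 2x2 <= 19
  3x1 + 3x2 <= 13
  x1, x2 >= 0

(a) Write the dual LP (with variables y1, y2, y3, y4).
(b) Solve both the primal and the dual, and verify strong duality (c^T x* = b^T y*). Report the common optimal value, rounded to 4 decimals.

The standard primal-dual pair for 'max c^T x s.t. A x <= b, x >= 0' is:
  Dual:  min b^T y  s.t.  A^T y >= c,  y >= 0.

So the dual LP is:
  minimize  7y1 + 4y2 + 19y3 + 13y4
  subject to:
    y1 + 2y3 + 3y4 >= 3
    y2 + 2y3 + 3y4 >= 1
    y1, y2, y3, y4 >= 0

Solving the primal: x* = (4.3333, 0).
  primal value c^T x* = 13.
Solving the dual: y* = (0, 0, 0, 1).
  dual value b^T y* = 13.
Strong duality: c^T x* = b^T y*. Confirmed.

13


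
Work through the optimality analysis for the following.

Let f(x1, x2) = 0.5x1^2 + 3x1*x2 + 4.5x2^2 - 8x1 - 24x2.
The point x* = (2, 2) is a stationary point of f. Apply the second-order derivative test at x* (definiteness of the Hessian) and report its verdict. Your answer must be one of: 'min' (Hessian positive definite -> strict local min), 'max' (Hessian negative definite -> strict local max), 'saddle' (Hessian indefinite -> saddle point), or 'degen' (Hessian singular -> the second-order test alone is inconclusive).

Compute the Hessian H = grad^2 f:
  H = [[1, 3], [3, 9]]
Verify stationarity: grad f(x*) = H x* + g = (0, 0).
Eigenvalues of H: 0, 10.
H has a zero eigenvalue (singular; positive semidefinite but not definite), so H is neither positive definite, negative definite, nor indefinite. The second-order test alone is inconclusive -> degen.
(Indeed, f is constant along the null direction of H through x*, so x* is not a strict local extremum.)

degen


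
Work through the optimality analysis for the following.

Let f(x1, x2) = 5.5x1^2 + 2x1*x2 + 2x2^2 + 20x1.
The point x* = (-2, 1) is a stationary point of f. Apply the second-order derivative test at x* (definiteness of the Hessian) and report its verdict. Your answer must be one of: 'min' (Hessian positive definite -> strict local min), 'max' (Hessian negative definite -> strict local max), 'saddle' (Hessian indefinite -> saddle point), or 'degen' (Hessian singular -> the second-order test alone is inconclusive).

Compute the Hessian H = grad^2 f:
  H = [[11, 2], [2, 4]]
Verify stationarity: grad f(x*) = H x* + g = (0, 0).
Eigenvalues of H: 3.4689, 11.5311.
Both eigenvalues > 0, so H is positive definite -> x* is a strict local min.

min


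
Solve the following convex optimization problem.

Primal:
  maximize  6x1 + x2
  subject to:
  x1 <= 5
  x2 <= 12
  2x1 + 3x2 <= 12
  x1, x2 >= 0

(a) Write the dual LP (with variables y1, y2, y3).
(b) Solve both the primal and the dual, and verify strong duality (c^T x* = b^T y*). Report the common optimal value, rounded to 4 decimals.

The standard primal-dual pair for 'max c^T x s.t. A x <= b, x >= 0' is:
  Dual:  min b^T y  s.t.  A^T y >= c,  y >= 0.

So the dual LP is:
  minimize  5y1 + 12y2 + 12y3
  subject to:
    y1 + 2y3 >= 6
    y2 + 3y3 >= 1
    y1, y2, y3 >= 0

Solving the primal: x* = (5, 0.6667).
  primal value c^T x* = 30.6667.
Solving the dual: y* = (5.3333, 0, 0.3333).
  dual value b^T y* = 30.6667.
Strong duality: c^T x* = b^T y*. Confirmed.

30.6667


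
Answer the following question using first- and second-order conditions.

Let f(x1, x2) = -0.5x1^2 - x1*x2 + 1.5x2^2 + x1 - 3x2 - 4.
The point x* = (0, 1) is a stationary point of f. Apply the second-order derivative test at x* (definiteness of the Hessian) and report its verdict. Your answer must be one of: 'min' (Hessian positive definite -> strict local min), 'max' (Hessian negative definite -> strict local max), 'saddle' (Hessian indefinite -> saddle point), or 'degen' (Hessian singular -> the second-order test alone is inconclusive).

Compute the Hessian H = grad^2 f:
  H = [[-1, -1], [-1, 3]]
Verify stationarity: grad f(x*) = H x* + g = (0, 0).
Eigenvalues of H: -1.2361, 3.2361.
Eigenvalues have mixed signs, so H is indefinite -> x* is a saddle point.

saddle


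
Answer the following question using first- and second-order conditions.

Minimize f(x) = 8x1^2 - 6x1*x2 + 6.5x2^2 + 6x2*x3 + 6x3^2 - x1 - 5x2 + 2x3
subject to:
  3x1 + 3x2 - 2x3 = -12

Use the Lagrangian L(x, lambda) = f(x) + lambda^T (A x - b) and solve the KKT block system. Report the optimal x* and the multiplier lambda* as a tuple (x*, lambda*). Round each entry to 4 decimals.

Form the Lagrangian:
  L(x, lambda) = (1/2) x^T Q x + c^T x + lambda^T (A x - b)
Stationarity (grad_x L = 0): Q x + c + A^T lambda = 0.
Primal feasibility: A x = b.

This gives the KKT block system:
  [ Q   A^T ] [ x     ]   [-c ]
  [ A    0  ] [ lambda ] = [ b ]

Solving the linear system:
  x*      = (-1.33, -1.7604, 1.3645)
  lambda* = (3.9059)
  f(x*)   = 29.8657

x* = (-1.33, -1.7604, 1.3645), lambda* = (3.9059)


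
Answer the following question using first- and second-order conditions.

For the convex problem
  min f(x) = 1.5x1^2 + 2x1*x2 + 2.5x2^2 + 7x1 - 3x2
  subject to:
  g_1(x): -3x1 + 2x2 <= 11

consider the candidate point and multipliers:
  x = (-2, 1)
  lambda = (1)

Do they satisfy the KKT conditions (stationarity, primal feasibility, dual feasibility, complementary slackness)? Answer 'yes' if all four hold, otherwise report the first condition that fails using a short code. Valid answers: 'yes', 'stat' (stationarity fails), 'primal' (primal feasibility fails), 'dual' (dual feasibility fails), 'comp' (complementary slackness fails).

Gradient of f: grad f(x) = Q x + c = (3, -2)
Constraint values g_i(x) = a_i^T x - b_i:
  g_1((-2, 1)) = -3
Stationarity residual: grad f(x) + sum_i lambda_i a_i = (0, 0)
  -> stationarity OK
Primal feasibility (all g_i <= 0): OK
Dual feasibility (all lambda_i >= 0): OK
Complementary slackness (lambda_i * g_i(x) = 0 for all i): FAILS

Verdict: the first failing condition is complementary_slackness -> comp.

comp


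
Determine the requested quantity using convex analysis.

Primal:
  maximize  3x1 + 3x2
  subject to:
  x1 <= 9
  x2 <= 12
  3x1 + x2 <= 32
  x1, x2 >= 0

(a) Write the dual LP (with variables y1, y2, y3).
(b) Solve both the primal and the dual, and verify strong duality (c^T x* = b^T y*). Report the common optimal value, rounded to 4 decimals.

The standard primal-dual pair for 'max c^T x s.t. A x <= b, x >= 0' is:
  Dual:  min b^T y  s.t.  A^T y >= c,  y >= 0.

So the dual LP is:
  minimize  9y1 + 12y2 + 32y3
  subject to:
    y1 + 3y3 >= 3
    y2 + y3 >= 3
    y1, y2, y3 >= 0

Solving the primal: x* = (6.6667, 12).
  primal value c^T x* = 56.
Solving the dual: y* = (0, 2, 1).
  dual value b^T y* = 56.
Strong duality: c^T x* = b^T y*. Confirmed.

56


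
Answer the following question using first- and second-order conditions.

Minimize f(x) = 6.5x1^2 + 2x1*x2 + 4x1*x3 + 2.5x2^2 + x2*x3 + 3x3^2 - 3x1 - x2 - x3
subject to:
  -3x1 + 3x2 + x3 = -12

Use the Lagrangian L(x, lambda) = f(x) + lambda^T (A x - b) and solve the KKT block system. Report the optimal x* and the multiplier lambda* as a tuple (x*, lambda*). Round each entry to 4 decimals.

Form the Lagrangian:
  L(x, lambda) = (1/2) x^T Q x + c^T x + lambda^T (A x - b)
Stationarity (grad_x L = 0): Q x + c + A^T lambda = 0.
Primal feasibility: A x = b.

This gives the KKT block system:
  [ Q   A^T ] [ x     ]   [-c ]
  [ A    0  ] [ lambda ] = [ b ]

Solving the linear system:
  x*      = (1.5826, -2.0653, -1.0563)
  lambda* = (3.0726)
  f(x*)   = 17.6225

x* = (1.5826, -2.0653, -1.0563), lambda* = (3.0726)


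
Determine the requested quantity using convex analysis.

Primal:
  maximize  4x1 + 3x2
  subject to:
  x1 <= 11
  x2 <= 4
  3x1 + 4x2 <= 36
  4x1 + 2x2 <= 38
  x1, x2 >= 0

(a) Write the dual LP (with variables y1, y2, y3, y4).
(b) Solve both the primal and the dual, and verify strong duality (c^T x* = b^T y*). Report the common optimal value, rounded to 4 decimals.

The standard primal-dual pair for 'max c^T x s.t. A x <= b, x >= 0' is:
  Dual:  min b^T y  s.t.  A^T y >= c,  y >= 0.

So the dual LP is:
  minimize  11y1 + 4y2 + 36y3 + 38y4
  subject to:
    y1 + 3y3 + 4y4 >= 4
    y2 + 4y3 + 2y4 >= 3
    y1, y2, y3, y4 >= 0

Solving the primal: x* = (8, 3).
  primal value c^T x* = 41.
Solving the dual: y* = (0, 0, 0.4, 0.7).
  dual value b^T y* = 41.
Strong duality: c^T x* = b^T y*. Confirmed.

41


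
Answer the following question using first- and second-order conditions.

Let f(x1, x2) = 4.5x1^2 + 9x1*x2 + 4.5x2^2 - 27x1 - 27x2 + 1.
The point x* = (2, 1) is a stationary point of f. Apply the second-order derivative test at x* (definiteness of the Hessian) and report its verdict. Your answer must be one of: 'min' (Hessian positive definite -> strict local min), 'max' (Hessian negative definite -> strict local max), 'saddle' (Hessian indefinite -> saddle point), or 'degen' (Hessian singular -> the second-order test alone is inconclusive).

Compute the Hessian H = grad^2 f:
  H = [[9, 9], [9, 9]]
Verify stationarity: grad f(x*) = H x* + g = (0, 0).
Eigenvalues of H: 0, 18.
H has a zero eigenvalue (singular; positive semidefinite but not definite), so H is neither positive definite, negative definite, nor indefinite. The second-order test alone is inconclusive -> degen.
(Indeed, f is constant along the null direction of H through x*, so x* is not a strict local extremum.)

degen


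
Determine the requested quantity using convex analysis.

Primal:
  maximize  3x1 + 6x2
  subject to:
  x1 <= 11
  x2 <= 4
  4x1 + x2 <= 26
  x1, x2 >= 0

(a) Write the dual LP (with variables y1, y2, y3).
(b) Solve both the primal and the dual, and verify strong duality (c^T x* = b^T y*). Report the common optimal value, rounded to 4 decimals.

The standard primal-dual pair for 'max c^T x s.t. A x <= b, x >= 0' is:
  Dual:  min b^T y  s.t.  A^T y >= c,  y >= 0.

So the dual LP is:
  minimize  11y1 + 4y2 + 26y3
  subject to:
    y1 + 4y3 >= 3
    y2 + y3 >= 6
    y1, y2, y3 >= 0

Solving the primal: x* = (5.5, 4).
  primal value c^T x* = 40.5.
Solving the dual: y* = (0, 5.25, 0.75).
  dual value b^T y* = 40.5.
Strong duality: c^T x* = b^T y*. Confirmed.

40.5


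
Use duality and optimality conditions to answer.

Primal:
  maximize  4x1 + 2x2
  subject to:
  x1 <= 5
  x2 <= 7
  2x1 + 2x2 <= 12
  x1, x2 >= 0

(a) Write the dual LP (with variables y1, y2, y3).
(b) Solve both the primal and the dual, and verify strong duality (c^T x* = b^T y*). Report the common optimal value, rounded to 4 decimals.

The standard primal-dual pair for 'max c^T x s.t. A x <= b, x >= 0' is:
  Dual:  min b^T y  s.t.  A^T y >= c,  y >= 0.

So the dual LP is:
  minimize  5y1 + 7y2 + 12y3
  subject to:
    y1 + 2y3 >= 4
    y2 + 2y3 >= 2
    y1, y2, y3 >= 0

Solving the primal: x* = (5, 1).
  primal value c^T x* = 22.
Solving the dual: y* = (2, 0, 1).
  dual value b^T y* = 22.
Strong duality: c^T x* = b^T y*. Confirmed.

22


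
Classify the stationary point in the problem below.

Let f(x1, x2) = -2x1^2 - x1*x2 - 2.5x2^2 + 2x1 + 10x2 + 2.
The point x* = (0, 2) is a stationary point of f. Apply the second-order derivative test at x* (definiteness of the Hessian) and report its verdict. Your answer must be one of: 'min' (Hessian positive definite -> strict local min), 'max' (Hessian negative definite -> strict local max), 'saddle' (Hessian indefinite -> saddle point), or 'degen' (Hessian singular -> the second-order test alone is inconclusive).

Compute the Hessian H = grad^2 f:
  H = [[-4, -1], [-1, -5]]
Verify stationarity: grad f(x*) = H x* + g = (0, 0).
Eigenvalues of H: -5.618, -3.382.
Both eigenvalues < 0, so H is negative definite -> x* is a strict local max.

max


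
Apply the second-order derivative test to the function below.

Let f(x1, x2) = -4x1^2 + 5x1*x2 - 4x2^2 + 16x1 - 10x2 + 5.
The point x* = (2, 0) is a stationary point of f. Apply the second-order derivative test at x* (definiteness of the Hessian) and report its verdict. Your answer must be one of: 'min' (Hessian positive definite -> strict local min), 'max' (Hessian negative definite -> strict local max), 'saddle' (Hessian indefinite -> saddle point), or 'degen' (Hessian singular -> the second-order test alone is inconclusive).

Compute the Hessian H = grad^2 f:
  H = [[-8, 5], [5, -8]]
Verify stationarity: grad f(x*) = H x* + g = (0, 0).
Eigenvalues of H: -13, -3.
Both eigenvalues < 0, so H is negative definite -> x* is a strict local max.

max


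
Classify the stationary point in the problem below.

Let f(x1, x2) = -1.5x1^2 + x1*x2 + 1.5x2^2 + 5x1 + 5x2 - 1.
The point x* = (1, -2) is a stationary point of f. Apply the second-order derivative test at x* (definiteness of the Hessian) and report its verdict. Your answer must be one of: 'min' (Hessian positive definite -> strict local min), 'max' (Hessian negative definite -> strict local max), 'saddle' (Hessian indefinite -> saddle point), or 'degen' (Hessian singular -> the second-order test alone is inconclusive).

Compute the Hessian H = grad^2 f:
  H = [[-3, 1], [1, 3]]
Verify stationarity: grad f(x*) = H x* + g = (0, 0).
Eigenvalues of H: -3.1623, 3.1623.
Eigenvalues have mixed signs, so H is indefinite -> x* is a saddle point.

saddle


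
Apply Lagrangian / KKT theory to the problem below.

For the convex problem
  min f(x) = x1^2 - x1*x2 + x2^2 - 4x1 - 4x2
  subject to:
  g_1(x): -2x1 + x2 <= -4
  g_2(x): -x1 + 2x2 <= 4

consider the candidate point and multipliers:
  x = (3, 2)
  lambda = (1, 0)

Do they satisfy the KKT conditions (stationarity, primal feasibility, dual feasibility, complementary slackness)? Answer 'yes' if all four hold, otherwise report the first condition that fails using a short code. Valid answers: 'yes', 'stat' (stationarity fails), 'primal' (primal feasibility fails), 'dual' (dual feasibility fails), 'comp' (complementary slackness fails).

Gradient of f: grad f(x) = Q x + c = (0, -3)
Constraint values g_i(x) = a_i^T x - b_i:
  g_1((3, 2)) = 0
  g_2((3, 2)) = -3
Stationarity residual: grad f(x) + sum_i lambda_i a_i = (-2, -2)
  -> stationarity FAILS
Primal feasibility (all g_i <= 0): OK
Dual feasibility (all lambda_i >= 0): OK
Complementary slackness (lambda_i * g_i(x) = 0 for all i): OK

Verdict: the first failing condition is stationarity -> stat.

stat


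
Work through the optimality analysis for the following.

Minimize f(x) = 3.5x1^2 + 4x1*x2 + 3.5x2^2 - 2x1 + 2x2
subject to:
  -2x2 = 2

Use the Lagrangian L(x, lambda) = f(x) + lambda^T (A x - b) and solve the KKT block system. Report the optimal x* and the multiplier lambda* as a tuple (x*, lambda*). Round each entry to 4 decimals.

Form the Lagrangian:
  L(x, lambda) = (1/2) x^T Q x + c^T x + lambda^T (A x - b)
Stationarity (grad_x L = 0): Q x + c + A^T lambda = 0.
Primal feasibility: A x = b.

This gives the KKT block system:
  [ Q   A^T ] [ x     ]   [-c ]
  [ A    0  ] [ lambda ] = [ b ]

Solving the linear system:
  x*      = (0.8571, -1)
  lambda* = (-0.7857)
  f(x*)   = -1.0714

x* = (0.8571, -1), lambda* = (-0.7857)


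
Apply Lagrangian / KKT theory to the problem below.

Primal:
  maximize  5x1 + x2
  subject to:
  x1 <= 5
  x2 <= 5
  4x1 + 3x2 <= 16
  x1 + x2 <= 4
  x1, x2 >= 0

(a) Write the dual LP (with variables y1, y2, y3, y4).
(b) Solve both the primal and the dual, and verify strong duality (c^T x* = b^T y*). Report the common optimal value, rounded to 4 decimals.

The standard primal-dual pair for 'max c^T x s.t. A x <= b, x >= 0' is:
  Dual:  min b^T y  s.t.  A^T y >= c,  y >= 0.

So the dual LP is:
  minimize  5y1 + 5y2 + 16y3 + 4y4
  subject to:
    y1 + 4y3 + y4 >= 5
    y2 + 3y3 + y4 >= 1
    y1, y2, y3, y4 >= 0

Solving the primal: x* = (4, 0).
  primal value c^T x* = 20.
Solving the dual: y* = (0, 0, 0, 5).
  dual value b^T y* = 20.
Strong duality: c^T x* = b^T y*. Confirmed.

20


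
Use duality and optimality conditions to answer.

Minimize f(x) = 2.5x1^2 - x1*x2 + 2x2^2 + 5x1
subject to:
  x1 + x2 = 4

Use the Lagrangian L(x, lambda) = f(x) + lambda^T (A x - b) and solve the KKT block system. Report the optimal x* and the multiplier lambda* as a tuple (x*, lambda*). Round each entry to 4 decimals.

Form the Lagrangian:
  L(x, lambda) = (1/2) x^T Q x + c^T x + lambda^T (A x - b)
Stationarity (grad_x L = 0): Q x + c + A^T lambda = 0.
Primal feasibility: A x = b.

This gives the KKT block system:
  [ Q   A^T ] [ x     ]   [-c ]
  [ A    0  ] [ lambda ] = [ b ]

Solving the linear system:
  x*      = (1.3636, 2.6364)
  lambda* = (-9.1818)
  f(x*)   = 21.7727

x* = (1.3636, 2.6364), lambda* = (-9.1818)


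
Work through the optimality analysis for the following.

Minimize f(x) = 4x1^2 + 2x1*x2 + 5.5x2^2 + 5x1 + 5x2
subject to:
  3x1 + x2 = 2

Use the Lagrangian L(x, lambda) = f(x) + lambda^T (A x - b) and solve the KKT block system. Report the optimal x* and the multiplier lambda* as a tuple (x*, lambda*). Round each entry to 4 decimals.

Form the Lagrangian:
  L(x, lambda) = (1/2) x^T Q x + c^T x + lambda^T (A x - b)
Stationarity (grad_x L = 0): Q x + c + A^T lambda = 0.
Primal feasibility: A x = b.

This gives the KKT block system:
  [ Q   A^T ] [ x     ]   [-c ]
  [ A    0  ] [ lambda ] = [ b ]

Solving the linear system:
  x*      = (0.7579, -0.2737)
  lambda* = (-3.5053)
  f(x*)   = 4.7158

x* = (0.7579, -0.2737), lambda* = (-3.5053)


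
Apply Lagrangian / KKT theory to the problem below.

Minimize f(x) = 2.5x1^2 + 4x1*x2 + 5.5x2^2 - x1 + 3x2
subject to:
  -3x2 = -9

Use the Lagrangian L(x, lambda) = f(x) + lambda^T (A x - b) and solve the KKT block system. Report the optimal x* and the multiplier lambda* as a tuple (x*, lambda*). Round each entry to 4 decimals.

Form the Lagrangian:
  L(x, lambda) = (1/2) x^T Q x + c^T x + lambda^T (A x - b)
Stationarity (grad_x L = 0): Q x + c + A^T lambda = 0.
Primal feasibility: A x = b.

This gives the KKT block system:
  [ Q   A^T ] [ x     ]   [-c ]
  [ A    0  ] [ lambda ] = [ b ]

Solving the linear system:
  x*      = (-2.2, 3)
  lambda* = (9.0667)
  f(x*)   = 46.4

x* = (-2.2, 3), lambda* = (9.0667)


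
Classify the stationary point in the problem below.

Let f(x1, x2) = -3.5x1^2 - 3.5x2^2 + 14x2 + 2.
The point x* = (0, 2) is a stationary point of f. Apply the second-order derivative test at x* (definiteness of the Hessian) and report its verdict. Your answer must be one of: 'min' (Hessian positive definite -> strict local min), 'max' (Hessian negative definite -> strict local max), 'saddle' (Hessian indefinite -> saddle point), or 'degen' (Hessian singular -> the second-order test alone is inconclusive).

Compute the Hessian H = grad^2 f:
  H = [[-7, 0], [0, -7]]
Verify stationarity: grad f(x*) = H x* + g = (0, 0).
Eigenvalues of H: -7, -7.
Both eigenvalues < 0, so H is negative definite -> x* is a strict local max.

max


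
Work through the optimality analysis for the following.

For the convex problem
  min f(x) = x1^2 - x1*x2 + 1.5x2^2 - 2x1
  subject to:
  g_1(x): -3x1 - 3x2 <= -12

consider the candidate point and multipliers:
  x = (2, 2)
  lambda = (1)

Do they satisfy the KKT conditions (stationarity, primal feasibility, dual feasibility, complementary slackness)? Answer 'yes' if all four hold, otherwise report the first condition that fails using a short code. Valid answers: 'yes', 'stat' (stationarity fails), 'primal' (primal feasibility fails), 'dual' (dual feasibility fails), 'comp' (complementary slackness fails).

Gradient of f: grad f(x) = Q x + c = (0, 4)
Constraint values g_i(x) = a_i^T x - b_i:
  g_1((2, 2)) = 0
Stationarity residual: grad f(x) + sum_i lambda_i a_i = (-3, 1)
  -> stationarity FAILS
Primal feasibility (all g_i <= 0): OK
Dual feasibility (all lambda_i >= 0): OK
Complementary slackness (lambda_i * g_i(x) = 0 for all i): OK

Verdict: the first failing condition is stationarity -> stat.

stat


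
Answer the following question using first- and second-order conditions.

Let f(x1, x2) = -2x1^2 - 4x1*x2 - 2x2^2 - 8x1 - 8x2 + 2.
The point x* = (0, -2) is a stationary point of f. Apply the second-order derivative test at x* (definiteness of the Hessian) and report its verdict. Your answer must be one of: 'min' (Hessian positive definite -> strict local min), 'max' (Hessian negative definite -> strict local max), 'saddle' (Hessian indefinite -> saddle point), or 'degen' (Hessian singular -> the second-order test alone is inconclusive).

Compute the Hessian H = grad^2 f:
  H = [[-4, -4], [-4, -4]]
Verify stationarity: grad f(x*) = H x* + g = (0, 0).
Eigenvalues of H: -8, 0.
H has a zero eigenvalue (singular; negative semidefinite but not definite), so H is neither positive definite, negative definite, nor indefinite. The second-order test alone is inconclusive -> degen.
(Indeed, f is constant along the null direction of H through x*, so x* is not a strict local extremum.)

degen


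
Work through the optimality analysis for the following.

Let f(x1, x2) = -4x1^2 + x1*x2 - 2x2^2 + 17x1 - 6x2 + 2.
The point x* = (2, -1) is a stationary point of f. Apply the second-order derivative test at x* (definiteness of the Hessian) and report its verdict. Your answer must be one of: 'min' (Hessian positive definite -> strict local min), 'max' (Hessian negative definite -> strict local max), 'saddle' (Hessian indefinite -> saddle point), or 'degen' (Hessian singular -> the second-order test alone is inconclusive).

Compute the Hessian H = grad^2 f:
  H = [[-8, 1], [1, -4]]
Verify stationarity: grad f(x*) = H x* + g = (0, 0).
Eigenvalues of H: -8.2361, -3.7639.
Both eigenvalues < 0, so H is negative definite -> x* is a strict local max.

max


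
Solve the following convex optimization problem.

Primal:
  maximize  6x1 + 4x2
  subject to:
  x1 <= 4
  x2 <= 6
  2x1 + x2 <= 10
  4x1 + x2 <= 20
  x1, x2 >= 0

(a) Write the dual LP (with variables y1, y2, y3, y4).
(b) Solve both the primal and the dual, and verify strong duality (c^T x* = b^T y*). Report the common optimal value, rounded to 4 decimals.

The standard primal-dual pair for 'max c^T x s.t. A x <= b, x >= 0' is:
  Dual:  min b^T y  s.t.  A^T y >= c,  y >= 0.

So the dual LP is:
  minimize  4y1 + 6y2 + 10y3 + 20y4
  subject to:
    y1 + 2y3 + 4y4 >= 6
    y2 + y3 + y4 >= 4
    y1, y2, y3, y4 >= 0

Solving the primal: x* = (2, 6).
  primal value c^T x* = 36.
Solving the dual: y* = (0, 1, 3, 0).
  dual value b^T y* = 36.
Strong duality: c^T x* = b^T y*. Confirmed.

36


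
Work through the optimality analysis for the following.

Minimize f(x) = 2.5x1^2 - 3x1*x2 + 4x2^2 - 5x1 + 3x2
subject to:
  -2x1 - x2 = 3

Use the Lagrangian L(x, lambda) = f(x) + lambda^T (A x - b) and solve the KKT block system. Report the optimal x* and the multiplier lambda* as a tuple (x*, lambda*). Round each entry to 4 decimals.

Form the Lagrangian:
  L(x, lambda) = (1/2) x^T Q x + c^T x + lambda^T (A x - b)
Stationarity (grad_x L = 0): Q x + c + A^T lambda = 0.
Primal feasibility: A x = b.

This gives the KKT block system:
  [ Q   A^T ] [ x     ]   [-c ]
  [ A    0  ] [ lambda ] = [ b ]

Solving the linear system:
  x*      = (-0.9388, -1.1224)
  lambda* = (-3.1633)
  f(x*)   = 5.4082

x* = (-0.9388, -1.1224), lambda* = (-3.1633)


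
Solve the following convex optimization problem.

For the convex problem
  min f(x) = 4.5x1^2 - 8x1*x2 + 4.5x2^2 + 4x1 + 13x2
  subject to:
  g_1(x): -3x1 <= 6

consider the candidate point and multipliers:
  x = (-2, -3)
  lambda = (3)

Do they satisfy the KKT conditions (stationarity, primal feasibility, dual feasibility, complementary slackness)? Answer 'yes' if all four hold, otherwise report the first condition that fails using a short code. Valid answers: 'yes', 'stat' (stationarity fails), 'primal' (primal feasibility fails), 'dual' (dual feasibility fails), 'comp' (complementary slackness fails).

Gradient of f: grad f(x) = Q x + c = (10, 2)
Constraint values g_i(x) = a_i^T x - b_i:
  g_1((-2, -3)) = 0
Stationarity residual: grad f(x) + sum_i lambda_i a_i = (1, 2)
  -> stationarity FAILS
Primal feasibility (all g_i <= 0): OK
Dual feasibility (all lambda_i >= 0): OK
Complementary slackness (lambda_i * g_i(x) = 0 for all i): OK

Verdict: the first failing condition is stationarity -> stat.

stat


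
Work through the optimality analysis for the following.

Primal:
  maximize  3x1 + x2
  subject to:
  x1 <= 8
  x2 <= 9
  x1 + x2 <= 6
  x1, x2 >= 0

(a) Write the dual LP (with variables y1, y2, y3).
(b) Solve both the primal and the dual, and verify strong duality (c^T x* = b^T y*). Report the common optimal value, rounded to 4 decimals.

The standard primal-dual pair for 'max c^T x s.t. A x <= b, x >= 0' is:
  Dual:  min b^T y  s.t.  A^T y >= c,  y >= 0.

So the dual LP is:
  minimize  8y1 + 9y2 + 6y3
  subject to:
    y1 + y3 >= 3
    y2 + y3 >= 1
    y1, y2, y3 >= 0

Solving the primal: x* = (6, 0).
  primal value c^T x* = 18.
Solving the dual: y* = (0, 0, 3).
  dual value b^T y* = 18.
Strong duality: c^T x* = b^T y*. Confirmed.

18


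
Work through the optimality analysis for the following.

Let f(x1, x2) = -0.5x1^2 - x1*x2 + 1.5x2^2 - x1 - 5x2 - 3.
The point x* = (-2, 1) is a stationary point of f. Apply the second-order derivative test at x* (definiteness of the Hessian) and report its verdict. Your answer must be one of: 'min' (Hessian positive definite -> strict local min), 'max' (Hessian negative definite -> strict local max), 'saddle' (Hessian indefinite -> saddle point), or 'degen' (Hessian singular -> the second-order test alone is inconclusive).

Compute the Hessian H = grad^2 f:
  H = [[-1, -1], [-1, 3]]
Verify stationarity: grad f(x*) = H x* + g = (0, 0).
Eigenvalues of H: -1.2361, 3.2361.
Eigenvalues have mixed signs, so H is indefinite -> x* is a saddle point.

saddle


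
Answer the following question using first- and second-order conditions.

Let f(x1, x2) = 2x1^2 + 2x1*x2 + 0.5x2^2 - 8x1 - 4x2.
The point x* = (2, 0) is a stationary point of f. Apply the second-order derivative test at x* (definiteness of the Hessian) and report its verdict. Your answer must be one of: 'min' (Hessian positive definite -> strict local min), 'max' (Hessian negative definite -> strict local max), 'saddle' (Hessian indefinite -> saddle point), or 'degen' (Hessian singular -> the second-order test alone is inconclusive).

Compute the Hessian H = grad^2 f:
  H = [[4, 2], [2, 1]]
Verify stationarity: grad f(x*) = H x* + g = (0, 0).
Eigenvalues of H: 0, 5.
H has a zero eigenvalue (singular; positive semidefinite but not definite), so H is neither positive definite, negative definite, nor indefinite. The second-order test alone is inconclusive -> degen.
(Indeed, f is constant along the null direction of H through x*, so x* is not a strict local extremum.)

degen


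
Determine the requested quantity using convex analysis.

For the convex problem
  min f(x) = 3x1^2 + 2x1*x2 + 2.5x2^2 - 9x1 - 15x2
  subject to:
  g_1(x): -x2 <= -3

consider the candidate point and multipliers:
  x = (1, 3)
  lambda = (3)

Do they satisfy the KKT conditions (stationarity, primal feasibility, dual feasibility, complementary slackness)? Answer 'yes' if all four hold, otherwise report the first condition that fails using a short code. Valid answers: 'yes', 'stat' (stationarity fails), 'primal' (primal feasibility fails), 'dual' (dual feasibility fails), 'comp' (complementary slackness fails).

Gradient of f: grad f(x) = Q x + c = (3, 2)
Constraint values g_i(x) = a_i^T x - b_i:
  g_1((1, 3)) = 0
Stationarity residual: grad f(x) + sum_i lambda_i a_i = (3, -1)
  -> stationarity FAILS
Primal feasibility (all g_i <= 0): OK
Dual feasibility (all lambda_i >= 0): OK
Complementary slackness (lambda_i * g_i(x) = 0 for all i): OK

Verdict: the first failing condition is stationarity -> stat.

stat


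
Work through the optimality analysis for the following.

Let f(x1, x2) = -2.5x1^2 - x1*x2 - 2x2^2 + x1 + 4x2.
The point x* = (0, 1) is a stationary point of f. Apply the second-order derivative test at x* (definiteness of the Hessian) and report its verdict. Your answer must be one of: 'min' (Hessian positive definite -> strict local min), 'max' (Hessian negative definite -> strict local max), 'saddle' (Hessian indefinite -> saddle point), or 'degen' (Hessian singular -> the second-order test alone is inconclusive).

Compute the Hessian H = grad^2 f:
  H = [[-5, -1], [-1, -4]]
Verify stationarity: grad f(x*) = H x* + g = (0, 0).
Eigenvalues of H: -5.618, -3.382.
Both eigenvalues < 0, so H is negative definite -> x* is a strict local max.

max


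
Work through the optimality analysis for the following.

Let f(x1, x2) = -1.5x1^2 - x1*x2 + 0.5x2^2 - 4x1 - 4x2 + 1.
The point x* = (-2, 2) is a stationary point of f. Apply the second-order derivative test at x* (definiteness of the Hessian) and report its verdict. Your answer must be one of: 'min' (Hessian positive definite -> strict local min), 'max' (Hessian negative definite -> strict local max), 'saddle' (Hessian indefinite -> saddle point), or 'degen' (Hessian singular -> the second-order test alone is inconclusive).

Compute the Hessian H = grad^2 f:
  H = [[-3, -1], [-1, 1]]
Verify stationarity: grad f(x*) = H x* + g = (0, 0).
Eigenvalues of H: -3.2361, 1.2361.
Eigenvalues have mixed signs, so H is indefinite -> x* is a saddle point.

saddle


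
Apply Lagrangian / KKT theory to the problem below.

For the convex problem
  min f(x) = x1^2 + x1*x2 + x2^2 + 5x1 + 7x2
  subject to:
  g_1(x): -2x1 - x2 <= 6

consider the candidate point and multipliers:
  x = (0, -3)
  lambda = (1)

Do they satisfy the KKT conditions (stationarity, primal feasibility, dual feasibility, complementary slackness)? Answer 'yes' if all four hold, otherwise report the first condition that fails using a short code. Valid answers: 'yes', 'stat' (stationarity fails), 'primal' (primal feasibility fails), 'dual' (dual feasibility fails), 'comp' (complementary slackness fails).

Gradient of f: grad f(x) = Q x + c = (2, 1)
Constraint values g_i(x) = a_i^T x - b_i:
  g_1((0, -3)) = -3
Stationarity residual: grad f(x) + sum_i lambda_i a_i = (0, 0)
  -> stationarity OK
Primal feasibility (all g_i <= 0): OK
Dual feasibility (all lambda_i >= 0): OK
Complementary slackness (lambda_i * g_i(x) = 0 for all i): FAILS

Verdict: the first failing condition is complementary_slackness -> comp.

comp


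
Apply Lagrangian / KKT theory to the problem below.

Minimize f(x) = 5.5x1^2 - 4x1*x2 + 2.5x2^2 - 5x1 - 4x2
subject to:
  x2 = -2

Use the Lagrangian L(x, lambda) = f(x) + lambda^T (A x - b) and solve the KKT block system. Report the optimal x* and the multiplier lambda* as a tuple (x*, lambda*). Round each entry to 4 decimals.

Form the Lagrangian:
  L(x, lambda) = (1/2) x^T Q x + c^T x + lambda^T (A x - b)
Stationarity (grad_x L = 0): Q x + c + A^T lambda = 0.
Primal feasibility: A x = b.

This gives the KKT block system:
  [ Q   A^T ] [ x     ]   [-c ]
  [ A    0  ] [ lambda ] = [ b ]

Solving the linear system:
  x*      = (-0.2727, -2)
  lambda* = (12.9091)
  f(x*)   = 17.5909

x* = (-0.2727, -2), lambda* = (12.9091)


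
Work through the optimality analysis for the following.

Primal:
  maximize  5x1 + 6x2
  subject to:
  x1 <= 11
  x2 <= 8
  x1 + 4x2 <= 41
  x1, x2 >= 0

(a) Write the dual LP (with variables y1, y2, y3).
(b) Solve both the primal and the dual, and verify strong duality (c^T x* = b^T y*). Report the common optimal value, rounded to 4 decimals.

The standard primal-dual pair for 'max c^T x s.t. A x <= b, x >= 0' is:
  Dual:  min b^T y  s.t.  A^T y >= c,  y >= 0.

So the dual LP is:
  minimize  11y1 + 8y2 + 41y3
  subject to:
    y1 + y3 >= 5
    y2 + 4y3 >= 6
    y1, y2, y3 >= 0

Solving the primal: x* = (11, 7.5).
  primal value c^T x* = 100.
Solving the dual: y* = (3.5, 0, 1.5).
  dual value b^T y* = 100.
Strong duality: c^T x* = b^T y*. Confirmed.

100


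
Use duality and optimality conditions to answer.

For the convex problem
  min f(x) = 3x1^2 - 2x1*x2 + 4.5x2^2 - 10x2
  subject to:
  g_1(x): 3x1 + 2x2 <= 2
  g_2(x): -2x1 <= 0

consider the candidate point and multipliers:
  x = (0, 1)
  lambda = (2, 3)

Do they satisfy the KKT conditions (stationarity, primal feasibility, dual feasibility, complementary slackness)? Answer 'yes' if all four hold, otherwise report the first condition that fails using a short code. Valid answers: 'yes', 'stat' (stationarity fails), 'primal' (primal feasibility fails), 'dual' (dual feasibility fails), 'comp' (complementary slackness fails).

Gradient of f: grad f(x) = Q x + c = (-2, -1)
Constraint values g_i(x) = a_i^T x - b_i:
  g_1((0, 1)) = 0
  g_2((0, 1)) = 0
Stationarity residual: grad f(x) + sum_i lambda_i a_i = (-2, 3)
  -> stationarity FAILS
Primal feasibility (all g_i <= 0): OK
Dual feasibility (all lambda_i >= 0): OK
Complementary slackness (lambda_i * g_i(x) = 0 for all i): OK

Verdict: the first failing condition is stationarity -> stat.

stat


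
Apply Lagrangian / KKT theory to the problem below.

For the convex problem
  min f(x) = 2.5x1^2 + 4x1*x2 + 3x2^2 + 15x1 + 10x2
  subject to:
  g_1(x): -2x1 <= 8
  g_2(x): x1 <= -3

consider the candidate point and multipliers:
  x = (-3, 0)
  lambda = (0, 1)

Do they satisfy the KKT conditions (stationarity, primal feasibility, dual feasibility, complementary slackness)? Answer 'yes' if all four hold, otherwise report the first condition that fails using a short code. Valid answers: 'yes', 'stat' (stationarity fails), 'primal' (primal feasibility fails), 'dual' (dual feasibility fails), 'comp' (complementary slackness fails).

Gradient of f: grad f(x) = Q x + c = (0, -2)
Constraint values g_i(x) = a_i^T x - b_i:
  g_1((-3, 0)) = -2
  g_2((-3, 0)) = 0
Stationarity residual: grad f(x) + sum_i lambda_i a_i = (1, -2)
  -> stationarity FAILS
Primal feasibility (all g_i <= 0): OK
Dual feasibility (all lambda_i >= 0): OK
Complementary slackness (lambda_i * g_i(x) = 0 for all i): OK

Verdict: the first failing condition is stationarity -> stat.

stat


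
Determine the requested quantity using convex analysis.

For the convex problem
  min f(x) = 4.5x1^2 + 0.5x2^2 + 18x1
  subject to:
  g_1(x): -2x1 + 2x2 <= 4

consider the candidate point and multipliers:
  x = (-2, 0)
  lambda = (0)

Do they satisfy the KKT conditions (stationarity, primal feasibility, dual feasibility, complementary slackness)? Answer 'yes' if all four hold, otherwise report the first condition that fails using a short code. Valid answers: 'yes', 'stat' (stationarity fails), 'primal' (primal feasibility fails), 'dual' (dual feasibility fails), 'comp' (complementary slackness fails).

Gradient of f: grad f(x) = Q x + c = (0, 0)
Constraint values g_i(x) = a_i^T x - b_i:
  g_1((-2, 0)) = 0
Stationarity residual: grad f(x) + sum_i lambda_i a_i = (0, 0)
  -> stationarity OK
Primal feasibility (all g_i <= 0): OK
Dual feasibility (all lambda_i >= 0): OK
Complementary slackness (lambda_i * g_i(x) = 0 for all i): OK

Verdict: yes, KKT holds.

yes


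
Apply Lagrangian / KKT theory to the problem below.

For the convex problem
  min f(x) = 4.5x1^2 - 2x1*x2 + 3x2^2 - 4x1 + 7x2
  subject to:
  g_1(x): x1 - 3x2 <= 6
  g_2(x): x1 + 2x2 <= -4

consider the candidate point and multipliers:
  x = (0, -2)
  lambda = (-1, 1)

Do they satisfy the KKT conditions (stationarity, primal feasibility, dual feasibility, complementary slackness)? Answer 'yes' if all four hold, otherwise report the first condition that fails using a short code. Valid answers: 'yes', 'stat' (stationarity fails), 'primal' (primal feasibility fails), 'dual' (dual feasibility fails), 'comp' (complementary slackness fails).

Gradient of f: grad f(x) = Q x + c = (0, -5)
Constraint values g_i(x) = a_i^T x - b_i:
  g_1((0, -2)) = 0
  g_2((0, -2)) = 0
Stationarity residual: grad f(x) + sum_i lambda_i a_i = (0, 0)
  -> stationarity OK
Primal feasibility (all g_i <= 0): OK
Dual feasibility (all lambda_i >= 0): FAILS
Complementary slackness (lambda_i * g_i(x) = 0 for all i): OK

Verdict: the first failing condition is dual_feasibility -> dual.

dual
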